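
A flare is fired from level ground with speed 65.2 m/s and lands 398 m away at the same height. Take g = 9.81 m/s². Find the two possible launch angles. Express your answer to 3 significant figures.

33.4° and 56.6°

Level-ground range: R = v₀² sin(2θ)/g ⇒ sin 2θ = R g / v₀² = 398×9.81/65.2² = 0.9185.
2θ = arcsin(0.9185) = 66.71° or 180° − 66.71° = 113.29°.
So θ = 33.4° or θ = 56.6°.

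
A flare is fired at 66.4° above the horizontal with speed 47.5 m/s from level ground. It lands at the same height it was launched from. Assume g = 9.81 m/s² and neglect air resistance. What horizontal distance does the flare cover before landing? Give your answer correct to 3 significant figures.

For level ground, R = v₀² sin(2θ) / g.
sin(2 × 66.4°) = sin 132.8° = 0.7337.
R = (47.5)² × 0.7337 / 9.81 = 169 m.

169 m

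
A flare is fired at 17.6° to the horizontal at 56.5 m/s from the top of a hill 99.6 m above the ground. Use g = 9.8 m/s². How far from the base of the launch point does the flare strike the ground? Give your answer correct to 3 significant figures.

Components: v_x = 56.5 cos 17.6° = 53.86 m/s, v_y = 56.5 sin 17.6° = 17.08 m/s.
Vertical: 0 = 99.6 + 17.08 t − ½(9.8) t² ⇒ 4.900 t² − 17.08 t − 99.6 = 0.
t = [17.08 + √(291.7 + 1952)] / 9.800 = 6.576 s.
Horizontal: R = v_x · t = 53.86 × 6.576 = 354 m.

354 m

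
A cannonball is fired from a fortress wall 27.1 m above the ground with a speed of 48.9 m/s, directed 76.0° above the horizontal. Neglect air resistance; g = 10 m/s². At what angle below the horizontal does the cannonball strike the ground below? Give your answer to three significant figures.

77.4°

v_x = 48.9 cos 76.0° = 11.83 m/s.
At impact |v_y| = √(v_y0² + 2 g h) = √(47.45² + 2×10×27.1) = 52.85 m/s.
Angle below horizontal = arctan(|v_y| / v_x) = arctan(52.85 / 11.83) = 77.4°.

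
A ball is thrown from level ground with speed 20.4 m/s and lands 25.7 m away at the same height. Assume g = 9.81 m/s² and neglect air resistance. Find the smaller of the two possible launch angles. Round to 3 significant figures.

Level-ground range: R = v₀² sin(2θ)/g ⇒ sin 2θ = R g / v₀² = 25.7×9.81/20.4² = 0.6058.
2θ = arcsin(0.6058) = 37.29° or 180° − 37.29° = 142.71°.
So θ = 18.6° or θ = 71.4°.

18.6°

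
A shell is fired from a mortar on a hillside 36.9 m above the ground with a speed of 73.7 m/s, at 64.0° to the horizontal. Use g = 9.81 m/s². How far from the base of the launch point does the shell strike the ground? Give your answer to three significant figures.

Components: v_x = 73.7 cos 64.0° = 32.31 m/s, v_y = 73.7 sin 64.0° = 66.24 m/s.
Vertical: 0 = 36.9 + 66.24 t − ½(9.81) t² ⇒ 4.905 t² − 66.24 t − 36.9 = 0.
t = [66.24 + √(4388 + 724.0)] / 9.810 = 14.04 s.
Horizontal: R = v_x · t = 32.31 × 14.04 = 454 m.

454 m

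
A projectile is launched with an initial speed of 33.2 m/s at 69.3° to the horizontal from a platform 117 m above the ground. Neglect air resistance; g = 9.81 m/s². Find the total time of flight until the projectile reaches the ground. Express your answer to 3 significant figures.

Vertical component: v_y = 33.2 sin 69.3° = 31.06 m/s.
Taking up as positive with launch at y = 117 m, landing at y = 0: 0 = 117 + 31.06 t − ½(9.81) t².
Solving 4.905 t² − 31.06 t − 117 = 0 gives t = [31.06 + √(31.06² + 4·4.905·117)] / 9.810 = 8.99 s.

8.99 s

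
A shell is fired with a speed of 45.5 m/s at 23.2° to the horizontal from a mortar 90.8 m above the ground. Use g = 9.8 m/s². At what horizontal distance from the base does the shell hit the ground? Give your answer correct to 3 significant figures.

Components: v_x = 45.5 cos 23.2° = 41.82 m/s, v_y = 45.5 sin 23.2° = 17.92 m/s.
Vertical: 0 = 90.8 + 17.92 t − ½(9.8) t² ⇒ 4.900 t² − 17.92 t − 90.8 = 0.
t = [17.92 + √(321.1 + 1780)] / 9.800 = 6.506 s.
Horizontal: R = v_x · t = 41.82 × 6.506 = 272 m.

272 m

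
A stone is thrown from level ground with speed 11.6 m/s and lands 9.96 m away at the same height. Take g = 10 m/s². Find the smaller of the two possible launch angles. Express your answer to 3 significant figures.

Level-ground range: R = v₀² sin(2θ)/g ⇒ sin 2θ = R g / v₀² = 9.96×10/11.6² = 0.7402.
2θ = arcsin(0.7402) = 47.75° or 180° − 47.75° = 132.25°.
So θ = 23.9° or θ = 66.1°.

23.9°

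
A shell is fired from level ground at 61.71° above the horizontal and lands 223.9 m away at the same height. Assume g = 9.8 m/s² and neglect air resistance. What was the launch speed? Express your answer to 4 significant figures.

On level ground, R = v₀² sin(2θ) / g, so v₀ = √(R g / sin 2θ).
sin(2 × 61.71°) = 0.8347.
v₀ = √(223.9 × 9.8 / 0.8347) = √2628.8 = 51.27 m/s.

51.27 m/s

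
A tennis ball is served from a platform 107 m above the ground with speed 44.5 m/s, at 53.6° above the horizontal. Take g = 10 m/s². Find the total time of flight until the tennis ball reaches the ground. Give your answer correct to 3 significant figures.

Vertical component: v_y = 44.5 sin 53.6° = 35.82 m/s.
Taking up as positive with launch at y = 107 m, landing at y = 0: 0 = 107 + 35.82 t − ½(10) t².
Solving 5.000 t² − 35.82 t − 107 = 0 gives t = [35.82 + √(35.82² + 4·5.000·107)] / 10.00 = 9.43 s.

9.43 s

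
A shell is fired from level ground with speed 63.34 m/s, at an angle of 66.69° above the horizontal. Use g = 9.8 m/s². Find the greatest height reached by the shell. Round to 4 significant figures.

Vertical component of launch velocity: v_y = 63.34 sin 66.69° = 58.170 m/s.
At the highest point the vertical velocity is zero, so v_y² = 2 g h_max.
h_max = (58.170)² / (2 × 9.8) = 3383.7 / 19.60 = 172.6 m.

172.6 m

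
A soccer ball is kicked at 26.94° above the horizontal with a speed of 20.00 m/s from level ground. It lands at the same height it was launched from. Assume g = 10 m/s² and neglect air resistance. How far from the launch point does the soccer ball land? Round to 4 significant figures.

For level ground, R = v₀² sin(2θ) / g.
sin(2 × 26.94°) = sin 53.880° = 0.8078.
R = (20.00)² × 0.8078 / 10 = 32.31 m.

32.31 m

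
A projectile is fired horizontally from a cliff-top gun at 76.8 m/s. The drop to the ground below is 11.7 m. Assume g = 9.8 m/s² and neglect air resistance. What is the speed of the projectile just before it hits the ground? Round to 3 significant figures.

Fall time: t = √(2 × 11.7 / 9.8) = 1.545 s.
At impact: v_x = 76.8 m/s (unchanged), v_y = g t = 9.8 × 1.545 = 15.14 m/s.
Speed = √(v_x² + v_y²) = √(5898 + 229.2) = 78.3 m/s.

78.3 m/s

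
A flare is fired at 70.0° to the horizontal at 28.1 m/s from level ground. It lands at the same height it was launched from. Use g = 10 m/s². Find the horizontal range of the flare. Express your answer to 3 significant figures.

For level ground, R = v₀² sin(2θ) / g.
sin(2 × 70.0°) = sin 140.0° = 0.6428.
R = (28.1)² × 0.6428 / 10 = 50.8 m.

50.8 m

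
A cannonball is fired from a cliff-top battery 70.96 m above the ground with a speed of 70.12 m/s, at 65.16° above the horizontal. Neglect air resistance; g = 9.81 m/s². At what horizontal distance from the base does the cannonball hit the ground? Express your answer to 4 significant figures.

Components: v_x = 70.12 cos 65.16° = 29.456 m/s, v_y = 70.12 sin 65.16° = 63.633 m/s.
Vertical: 0 = 70.96 + 63.633 t − ½(9.81) t² ⇒ 4.905 t² − 63.633 t − 70.96 = 0.
t = [63.633 + √(4049.2 + 1392.2)] / 9.810 = 14.006 s.
Horizontal: R = v_x · t = 29.456 × 14.006 = 412.6 m.

412.6 m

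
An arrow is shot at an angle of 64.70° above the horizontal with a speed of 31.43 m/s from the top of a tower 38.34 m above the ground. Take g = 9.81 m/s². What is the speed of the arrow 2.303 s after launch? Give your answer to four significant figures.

14.64 m/s

v_x = 31.43 cos 64.70° = 13.432 m/s (constant).
v_y(t) = 31.43 sin 64.70° − g t = 28.415 − 9.81 × 2.303 = 5.8226 m/s.
Speed = √(v_x² + v_y²) = √(180.42 + 33.903) = 14.64 m/s.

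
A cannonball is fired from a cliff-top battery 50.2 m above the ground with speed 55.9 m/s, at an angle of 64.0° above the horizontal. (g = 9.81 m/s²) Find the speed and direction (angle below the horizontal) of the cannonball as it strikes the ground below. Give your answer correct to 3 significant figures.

64.1 m/s at 67.5° below the horizontal

v_x = 55.9 cos 64.0° = 24.50 m/s (constant).
|v_y| at impact = √((50.24)² + 2×9.81×50.2) = 59.24 m/s.
Speed = √(24.50² + 59.24²) = 64.1 m/s; angle = arctan(59.24/24.50) = 67.5° below horizontal.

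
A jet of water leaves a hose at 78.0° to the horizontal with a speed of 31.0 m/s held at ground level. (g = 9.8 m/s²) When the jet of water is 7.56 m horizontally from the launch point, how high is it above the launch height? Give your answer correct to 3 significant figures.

28.8 m

v_x = 31.0 cos 78.0° = 6.445 m/s, v_y0 = 31.0 sin 78.0° = 30.32 m/s.
Time to reach x = 7.56 m: t = x / v_x = 7.56 / 6.445 = 1.173 s.
y = v_y0 t − ½ g t² = 30.32×1.173 − 4.900×1.173² = 28.8 m.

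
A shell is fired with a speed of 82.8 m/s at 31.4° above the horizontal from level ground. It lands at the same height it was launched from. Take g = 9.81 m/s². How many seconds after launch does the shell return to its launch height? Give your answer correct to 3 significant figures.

8.80 s

Vertical component: v_y = 82.8 sin 31.4° = 43.14 m/s.
For a projectile landing at launch height, time of flight is t = 2 v_y / g = 2 × 43.14 / 9.81 = 8.80 s.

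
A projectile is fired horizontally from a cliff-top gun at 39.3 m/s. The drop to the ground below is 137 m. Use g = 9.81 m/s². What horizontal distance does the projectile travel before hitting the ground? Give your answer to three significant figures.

208 m

Initial vertical velocity is zero, so the fall time comes from h = ½ g t²: t = √(2 × 137 / 9.81) = 5.285 s.
Horizontal motion is uniform at 39.3 m/s, so x = 39.3 × 5.285 = 208 m.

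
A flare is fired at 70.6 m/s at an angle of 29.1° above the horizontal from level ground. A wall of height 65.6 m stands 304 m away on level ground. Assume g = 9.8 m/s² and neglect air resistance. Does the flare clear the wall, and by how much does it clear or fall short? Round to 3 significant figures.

v_x = 70.6 cos 29.1° = 61.69 m/s; v_y0 = 70.6 sin 29.1° = 34.34 m/s.
Time to reach the wall: t = 304 / 61.69 = 4.928 s.
Height at that point: y = 34.34×4.928 − 4.900×4.928² = 50.23 m.
That is 65.6 − 50.23 = 15.4 m below the top of the wall, so the flare does not clear it.

No — it falls 15.4 m short of clearing the wall.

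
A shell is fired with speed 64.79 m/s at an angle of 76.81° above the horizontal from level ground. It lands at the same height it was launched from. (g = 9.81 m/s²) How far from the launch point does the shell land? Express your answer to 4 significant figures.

For level ground, R = v₀² sin(2θ) / g.
sin(2 × 76.81°) = sin 153.62° = 0.4443.
R = (64.79)² × 0.4443 / 9.81 = 190.1 m.

190.1 m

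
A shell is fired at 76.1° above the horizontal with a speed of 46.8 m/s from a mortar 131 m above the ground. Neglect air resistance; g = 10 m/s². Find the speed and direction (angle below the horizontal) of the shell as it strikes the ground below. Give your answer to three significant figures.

v_x = 46.8 cos 76.1° = 11.24 m/s (constant).
|v_y| at impact = √((45.43)² + 2×10×131) = 68.44 m/s.
Speed = √(11.24² + 68.44²) = 69.4 m/s; angle = arctan(68.44/11.24) = 80.7° below horizontal.

69.4 m/s at 80.7° below the horizontal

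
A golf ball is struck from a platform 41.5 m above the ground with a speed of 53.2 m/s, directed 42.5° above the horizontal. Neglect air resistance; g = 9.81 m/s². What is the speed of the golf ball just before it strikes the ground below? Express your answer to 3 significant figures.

60.4 m/s

v_x = 53.2 cos 42.5° = 39.22 m/s is unchanged throughout.
For the vertical component, v_y² = v_y0² + 2 g h = (35.94)² + 2×9.81×41.5 = 2106, so |v_y| = 45.89 m/s.
Impact speed = √(v_x² + v_y²) = √(1538 + 2106) = 60.4 m/s.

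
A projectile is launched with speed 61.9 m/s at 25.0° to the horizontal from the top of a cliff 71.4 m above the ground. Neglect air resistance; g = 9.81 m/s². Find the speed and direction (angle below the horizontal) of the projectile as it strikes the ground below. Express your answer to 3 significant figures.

72.3 m/s at 39.1° below the horizontal

v_x = 61.9 cos 25.0° = 56.10 m/s (constant).
|v_y| at impact = √((26.16)² + 2×9.81×71.4) = 45.66 m/s.
Speed = √(56.10² + 45.66²) = 72.3 m/s; angle = arctan(45.66/56.10) = 39.1° below horizontal.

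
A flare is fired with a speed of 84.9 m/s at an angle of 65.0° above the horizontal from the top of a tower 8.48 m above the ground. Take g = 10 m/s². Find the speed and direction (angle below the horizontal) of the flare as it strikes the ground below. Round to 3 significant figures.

85.9 m/s at 65.3° below the horizontal

v_x = 84.9 cos 65.0° = 35.88 m/s (constant).
|v_y| at impact = √((76.95)² + 2×10×8.48) = 78.04 m/s.
Speed = √(35.88² + 78.04²) = 85.9 m/s; angle = arctan(78.04/35.88) = 65.3° below horizontal.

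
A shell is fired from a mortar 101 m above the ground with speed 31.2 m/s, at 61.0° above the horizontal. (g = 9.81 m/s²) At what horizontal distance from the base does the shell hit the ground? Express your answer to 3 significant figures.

Components: v_x = 31.2 cos 61.0° = 15.13 m/s, v_y = 31.2 sin 61.0° = 27.29 m/s.
Vertical: 0 = 101 + 27.29 t − ½(9.81) t² ⇒ 4.905 t² − 27.29 t − 101 = 0.
t = [27.29 + √(744.7 + 1982)] / 9.810 = 8.105 s.
Horizontal: R = v_x · t = 15.13 × 8.105 = 123 m.

123 m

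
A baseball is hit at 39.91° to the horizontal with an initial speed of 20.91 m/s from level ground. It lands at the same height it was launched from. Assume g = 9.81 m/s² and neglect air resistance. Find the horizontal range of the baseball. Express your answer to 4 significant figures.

43.87 m

Components: v_x = 20.91 cos 39.91° = 16.039 m/s, v_y = 20.91 sin 39.91° = 13.416 m/s.
Time of flight (same landing height): t = 2 v_y / g = 2 × 13.416 / 9.81 = 2.7352 s.
Range: R = v_x · t = 16.039 × 2.7352 = 43.87 m.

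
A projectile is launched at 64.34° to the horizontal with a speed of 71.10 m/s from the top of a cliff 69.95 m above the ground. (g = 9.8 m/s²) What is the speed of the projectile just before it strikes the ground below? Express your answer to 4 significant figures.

v_x = 71.10 cos 64.34° = 30.788 m/s is unchanged throughout.
For the vertical component, v_y² = v_y0² + 2 g h = (64.088)² + 2×9.8×69.95 = 5478.3, so |v_y| = 74.016 m/s.
Impact speed = √(v_x² + v_y²) = √(947.90 + 5478.3) = 80.16 m/s.

80.16 m/s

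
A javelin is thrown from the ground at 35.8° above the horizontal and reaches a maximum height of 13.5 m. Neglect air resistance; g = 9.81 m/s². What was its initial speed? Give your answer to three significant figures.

27.8 m/s

At maximum height v_y = 0, so (v₀ sin θ)² = 2 g H.
v₀ sin 35.8° = √(2 × 9.81 × 13.5) = 16.27 m/s.
v₀ = 16.27 / sin 35.8° = 16.27 / 0.5850 = 27.8 m/s.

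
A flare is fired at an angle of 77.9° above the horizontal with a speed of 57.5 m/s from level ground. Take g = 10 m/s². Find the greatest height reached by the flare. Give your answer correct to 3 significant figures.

158 m

Vertical component of launch velocity: v_y = 57.5 sin 77.9° = 56.22 m/s.
At the highest point the vertical velocity is zero, so v_y² = 2 g h_max.
h_max = (56.22)² / (2 × 10) = 3161 / 20.00 = 158 m.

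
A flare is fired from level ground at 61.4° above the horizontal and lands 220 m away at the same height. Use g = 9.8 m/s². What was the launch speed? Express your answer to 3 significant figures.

On level ground, R = v₀² sin(2θ) / g, so v₀ = √(R g / sin 2θ).
sin(2 × 61.4°) = 0.8406.
v₀ = √(220 × 9.8 / 0.8406) = √2565 = 50.6 m/s.

50.6 m/s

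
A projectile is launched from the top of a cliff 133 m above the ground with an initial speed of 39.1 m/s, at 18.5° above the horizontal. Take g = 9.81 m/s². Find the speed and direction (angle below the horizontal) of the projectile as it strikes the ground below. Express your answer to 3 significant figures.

v_x = 39.1 cos 18.5° = 37.08 m/s (constant).
|v_y| at impact = √((12.41)² + 2×9.81×133) = 52.57 m/s.
Speed = √(37.08² + 52.57²) = 64.3 m/s; angle = arctan(52.57/37.08) = 54.8° below horizontal.

64.3 m/s at 54.8° below the horizontal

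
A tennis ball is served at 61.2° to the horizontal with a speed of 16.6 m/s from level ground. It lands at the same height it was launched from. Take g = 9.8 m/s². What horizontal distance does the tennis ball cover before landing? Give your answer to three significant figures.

23.7 m

Components: v_x = 16.6 cos 61.2° = 7.997 m/s, v_y = 16.6 sin 61.2° = 14.55 m/s.
Time of flight (same landing height): t = 2 v_y / g = 2 × 14.55 / 9.8 = 2.969 s.
Range: R = v_x · t = 7.997 × 2.969 = 23.7 m.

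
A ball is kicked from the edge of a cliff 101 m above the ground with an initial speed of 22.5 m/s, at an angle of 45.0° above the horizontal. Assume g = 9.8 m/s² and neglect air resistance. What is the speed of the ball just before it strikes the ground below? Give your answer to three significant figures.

v_x = 22.5 cos 45.0° = 15.91 m/s is unchanged throughout.
For the vertical component, v_y² = v_y0² + 2 g h = (15.91)² + 2×9.8×101 = 2233, so |v_y| = 47.25 m/s.
Impact speed = √(v_x² + v_y²) = √(253.1 + 2233) = 49.9 m/s.

49.9 m/s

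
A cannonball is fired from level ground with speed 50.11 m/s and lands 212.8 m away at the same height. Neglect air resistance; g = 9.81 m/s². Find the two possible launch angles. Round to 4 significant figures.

28.12° and 61.88°

Level-ground range: R = v₀² sin(2θ)/g ⇒ sin 2θ = R g / v₀² = 212.8×9.81/50.11² = 0.8314.
2θ = arcsin(0.8314) = 56.243° or 180° − 56.243° = 123.757°.
So θ = 28.12° or θ = 61.88°.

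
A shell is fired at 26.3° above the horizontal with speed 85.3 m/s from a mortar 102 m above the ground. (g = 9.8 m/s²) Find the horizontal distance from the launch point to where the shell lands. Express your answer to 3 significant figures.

752 m

Components: v_x = 85.3 cos 26.3° = 76.47 m/s, v_y = 85.3 sin 26.3° = 37.79 m/s.
Vertical: 0 = 102 + 37.79 t − ½(9.8) t² ⇒ 4.900 t² − 37.79 t − 102 = 0.
t = [37.79 + √(1428 + 1999)] / 9.800 = 9.830 s.
Horizontal: R = v_x · t = 76.47 × 9.830 = 752 m.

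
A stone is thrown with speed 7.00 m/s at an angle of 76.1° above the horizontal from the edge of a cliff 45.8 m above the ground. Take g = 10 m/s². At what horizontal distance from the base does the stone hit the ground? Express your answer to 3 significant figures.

Components: v_x = 7.00 cos 76.1° = 1.682 m/s, v_y = 7.00 sin 76.1° = 6.795 m/s.
Vertical: 0 = 45.8 + 6.795 t − ½(10) t² ⇒ 5.000 t² − 6.795 t − 45.8 = 0.
t = [6.795 + √(46.17 + 916.0)] / 10.00 = 3.781 s.
Horizontal: R = v_x · t = 1.682 × 3.781 = 6.36 m.

6.36 m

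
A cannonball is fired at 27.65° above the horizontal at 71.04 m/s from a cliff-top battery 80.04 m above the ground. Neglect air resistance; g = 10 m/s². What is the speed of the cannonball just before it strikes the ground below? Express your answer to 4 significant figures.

81.53 m/s

v_x = 71.04 cos 27.65° = 62.927 m/s is unchanged throughout.
For the vertical component, v_y² = v_y0² + 2 g h = (32.967)² + 2×10×80.04 = 2687.6, so |v_y| = 51.842 m/s.
Impact speed = √(v_x² + v_y²) = √(3959.8 + 2687.6) = 81.53 m/s.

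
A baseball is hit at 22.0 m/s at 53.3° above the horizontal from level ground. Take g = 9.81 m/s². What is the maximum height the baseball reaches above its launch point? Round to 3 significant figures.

Vertical component of launch velocity: v_y = 22.0 sin 53.3° = 17.64 m/s.
At the highest point the vertical velocity is zero, so v_y² = 2 g h_max.
h_max = (17.64)² / (2 × 9.81) = 311.2 / 19.62 = 15.9 m.

15.9 m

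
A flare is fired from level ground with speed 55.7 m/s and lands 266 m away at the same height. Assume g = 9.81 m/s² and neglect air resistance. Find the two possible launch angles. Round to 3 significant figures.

28.6° and 61.4°

Level-ground range: R = v₀² sin(2θ)/g ⇒ sin 2θ = R g / v₀² = 266×9.81/55.7² = 0.8411.
2θ = arcsin(0.8411) = 57.26° or 180° − 57.26° = 122.74°.
So θ = 28.6° or θ = 61.4°.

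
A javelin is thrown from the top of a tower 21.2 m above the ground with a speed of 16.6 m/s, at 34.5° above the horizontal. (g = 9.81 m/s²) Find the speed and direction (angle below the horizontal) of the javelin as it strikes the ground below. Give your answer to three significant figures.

v_x = 16.6 cos 34.5° = 13.68 m/s (constant).
|v_y| at impact = √((9.402)² + 2×9.81×21.2) = 22.46 m/s.
Speed = √(13.68² + 22.46²) = 26.3 m/s; angle = arctan(22.46/13.68) = 58.7° below horizontal.

26.3 m/s at 58.7° below the horizontal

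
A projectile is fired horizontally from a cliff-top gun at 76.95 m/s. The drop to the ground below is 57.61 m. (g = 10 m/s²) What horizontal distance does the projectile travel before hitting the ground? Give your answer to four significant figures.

Initial vertical velocity is zero, so the fall time comes from h = ½ g t²: t = √(2 × 57.61 / 10) = 3.3944 s.
Horizontal motion is uniform at 76.95 m/s, so x = 76.95 × 3.3944 = 261.2 m.

261.2 m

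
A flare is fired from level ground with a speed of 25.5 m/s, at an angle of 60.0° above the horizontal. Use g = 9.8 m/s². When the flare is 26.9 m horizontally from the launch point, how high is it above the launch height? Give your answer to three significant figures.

24.8 m

v_x = 25.5 cos 60.0° = 12.75 m/s, v_y0 = 25.5 sin 60.0° = 22.08 m/s.
Time to reach x = 26.9 m: t = x / v_x = 26.9 / 12.75 = 2.110 s.
y = v_y0 t − ½ g t² = 22.08×2.110 − 4.900×2.110² = 24.8 m.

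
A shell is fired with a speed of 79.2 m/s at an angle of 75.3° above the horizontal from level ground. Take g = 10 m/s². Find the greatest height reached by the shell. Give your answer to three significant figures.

Vertical component of launch velocity: v_y = 79.2 sin 75.3° = 76.61 m/s.
At the highest point the vertical velocity is zero, so v_y² = 2 g h_max.
h_max = (76.61)² / (2 × 10) = 5869 / 20.00 = 293 m.

293 m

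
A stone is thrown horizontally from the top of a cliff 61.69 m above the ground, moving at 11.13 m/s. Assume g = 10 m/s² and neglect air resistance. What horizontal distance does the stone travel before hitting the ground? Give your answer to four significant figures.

Initial vertical velocity is zero, so the fall time comes from h = ½ g t²: t = √(2 × 61.69 / 10) = 3.5125 s.
Horizontal motion is uniform at 11.13 m/s, so x = 11.13 × 3.5125 = 39.09 m.

39.09 m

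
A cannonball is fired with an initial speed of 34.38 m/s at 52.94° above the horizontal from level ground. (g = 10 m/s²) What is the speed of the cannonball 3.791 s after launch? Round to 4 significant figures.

v_x = 34.38 cos 52.94° = 20.719 m/s (constant).
v_y(t) = 34.38 sin 52.94° − g t = 27.435 − 10 × 3.791 = -10.475 m/s.
Speed = √(v_x² + v_y²) = √(429.28 + 109.73) = 23.22 m/s.

23.22 m/s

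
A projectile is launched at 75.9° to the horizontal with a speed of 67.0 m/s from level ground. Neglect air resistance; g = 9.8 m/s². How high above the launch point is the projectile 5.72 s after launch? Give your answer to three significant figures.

211 m

v_y0 = 67.0 sin 75.9° = 64.98 m/s.
y(t) = v_y0 t − ½ g t² = 64.98×5.72 − 4.900×5.72² = 211 m.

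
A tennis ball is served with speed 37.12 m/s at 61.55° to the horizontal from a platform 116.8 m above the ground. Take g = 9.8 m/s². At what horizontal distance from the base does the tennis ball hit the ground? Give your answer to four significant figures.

163.4 m

Components: v_x = 37.12 cos 61.55° = 17.684 m/s, v_y = 37.12 sin 61.55° = 32.637 m/s.
Vertical: 0 = 116.8 + 32.637 t − ½(9.8) t² ⇒ 4.900 t² − 32.637 t − 116.8 = 0.
t = [32.637 + √(1065.2 + 2289.3)] / 9.800 = 9.2403 s.
Horizontal: R = v_x · t = 17.684 × 9.2403 = 163.4 m.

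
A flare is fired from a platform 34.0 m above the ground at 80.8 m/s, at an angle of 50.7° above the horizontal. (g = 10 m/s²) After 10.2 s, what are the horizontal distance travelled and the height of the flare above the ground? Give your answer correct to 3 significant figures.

x = 522 m, y = 152 m

v_x = 80.8 cos 50.7° = 51.18 m/s; v_y0 = 80.8 sin 50.7° = 62.53 m/s.
x = v_x t = 51.18 × 10.2 = 522 m.
y = 34.0 + v_y0 t − ½ g t² = 152 m.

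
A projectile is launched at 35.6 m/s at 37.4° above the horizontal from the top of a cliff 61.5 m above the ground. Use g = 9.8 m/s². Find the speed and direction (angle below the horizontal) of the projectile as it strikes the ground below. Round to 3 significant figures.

49.7 m/s at 55.3° below the horizontal

v_x = 35.6 cos 37.4° = 28.28 m/s (constant).
|v_y| at impact = √((21.62)² + 2×9.8×61.5) = 40.90 m/s.
Speed = √(28.28² + 40.90²) = 49.7 m/s; angle = arctan(40.90/28.28) = 55.3° below horizontal.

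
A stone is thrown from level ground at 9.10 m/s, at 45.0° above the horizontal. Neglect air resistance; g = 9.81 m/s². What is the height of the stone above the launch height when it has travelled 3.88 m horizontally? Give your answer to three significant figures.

v_x = 9.10 cos 45.0° = 6.435 m/s, v_y0 = 9.10 sin 45.0° = 6.435 m/s.
Time to reach x = 3.88 m: t = x / v_x = 3.88 / 6.435 = 0.6030 s.
y = v_y0 t − ½ g t² = 6.435×0.6030 − 4.905×0.6030² = 2.10 m.

2.10 m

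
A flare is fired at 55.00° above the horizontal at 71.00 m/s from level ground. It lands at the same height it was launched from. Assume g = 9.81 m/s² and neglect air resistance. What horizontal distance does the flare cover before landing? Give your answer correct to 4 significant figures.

For level ground, R = v₀² sin(2θ) / g.
sin(2 × 55.00°) = sin 110.00° = 0.9397.
R = (71.00)² × 0.9397 / 9.81 = 482.9 m.

482.9 m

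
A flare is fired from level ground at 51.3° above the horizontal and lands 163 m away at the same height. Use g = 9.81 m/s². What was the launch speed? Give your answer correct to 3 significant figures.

40.5 m/s

On level ground, R = v₀² sin(2θ) / g, so v₀ = √(R g / sin 2θ).
sin(2 × 51.3°) = 0.9759.
v₀ = √(163 × 9.81 / 0.9759) = √1639 = 40.5 m/s.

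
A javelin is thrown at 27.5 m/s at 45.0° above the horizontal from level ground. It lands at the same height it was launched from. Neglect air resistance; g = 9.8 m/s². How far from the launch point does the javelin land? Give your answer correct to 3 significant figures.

77.2 m

For level ground, R = v₀² sin(2θ) / g.
sin(2 × 45.0°) = sin 90.00° = 1.000.
R = (27.5)² × 1.000 / 9.8 = 77.2 m.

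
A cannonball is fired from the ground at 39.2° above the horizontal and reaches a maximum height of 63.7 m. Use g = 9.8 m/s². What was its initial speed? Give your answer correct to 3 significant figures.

At maximum height v_y = 0, so (v₀ sin θ)² = 2 g H.
v₀ sin 39.2° = √(2 × 9.8 × 63.7) = 35.33 m/s.
v₀ = 35.33 / sin 39.2° = 35.33 / 0.6320 = 55.9 m/s.

55.9 m/s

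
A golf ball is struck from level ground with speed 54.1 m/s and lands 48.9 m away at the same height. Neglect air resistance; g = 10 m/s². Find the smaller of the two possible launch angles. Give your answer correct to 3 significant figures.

Level-ground range: R = v₀² sin(2θ)/g ⇒ sin 2θ = R g / v₀² = 48.9×10/54.1² = 0.1671.
2θ = arcsin(0.1671) = 9.619° or 180° − 9.619° = 170.381°.
So θ = 4.81° or θ = 85.2°.

4.81°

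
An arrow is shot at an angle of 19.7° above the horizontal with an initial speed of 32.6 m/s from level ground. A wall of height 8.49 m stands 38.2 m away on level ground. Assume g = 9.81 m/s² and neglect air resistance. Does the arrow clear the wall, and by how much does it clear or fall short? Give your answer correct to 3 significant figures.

No — it falls 2.41 m short of clearing the wall.

v_x = 32.6 cos 19.7° = 30.69 m/s; v_y0 = 32.6 sin 19.7° = 10.99 m/s.
Time to reach the wall: t = 38.2 / 30.69 = 1.245 s.
Height at that point: y = 10.99×1.245 − 4.905×1.245² = 6.080 m.
That is 8.49 − 6.080 = 2.41 m below the top of the wall, so the arrow does not clear it.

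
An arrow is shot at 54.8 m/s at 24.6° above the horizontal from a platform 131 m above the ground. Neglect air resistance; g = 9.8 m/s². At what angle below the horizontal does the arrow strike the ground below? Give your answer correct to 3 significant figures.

48.1°

v_x = 54.8 cos 24.6° = 49.83 m/s.
At impact |v_y| = √(v_y0² + 2 g h) = √(22.81² + 2×9.8×131) = 55.57 m/s.
Angle below horizontal = arctan(|v_y| / v_x) = arctan(55.57 / 49.83) = 48.1°.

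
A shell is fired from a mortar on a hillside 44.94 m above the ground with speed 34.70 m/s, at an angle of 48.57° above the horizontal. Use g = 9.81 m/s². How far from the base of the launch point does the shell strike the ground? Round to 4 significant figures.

153.3 m

Components: v_x = 34.70 cos 48.57° = 22.961 m/s, v_y = 34.70 sin 48.57° = 26.017 m/s.
Vertical: 0 = 44.94 + 26.017 t − ½(9.81) t² ⇒ 4.905 t² − 26.017 t − 44.94 = 0.
t = [26.017 + √(676.88 + 881.72)] / 9.810 = 6.6765 s.
Horizontal: R = v_x · t = 22.961 × 6.6765 = 153.3 m.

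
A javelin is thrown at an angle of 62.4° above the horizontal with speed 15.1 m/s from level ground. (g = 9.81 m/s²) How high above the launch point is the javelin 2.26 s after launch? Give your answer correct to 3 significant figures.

5.19 m

v_y0 = 15.1 sin 62.4° = 13.38 m/s.
y(t) = v_y0 t − ½ g t² = 13.38×2.26 − 4.905×2.26² = 5.19 m.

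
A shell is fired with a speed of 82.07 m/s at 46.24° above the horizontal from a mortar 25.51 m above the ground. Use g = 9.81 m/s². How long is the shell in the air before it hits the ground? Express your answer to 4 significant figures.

12.50 s

Vertical component: v_y = 82.07 sin 46.24° = 59.275 m/s.
Taking up as positive with launch at y = 25.51 m, landing at y = 0: 0 = 25.51 + 59.275 t − ½(9.81) t².
Solving 4.905 t² − 59.275 t − 25.51 = 0 gives t = [59.275 + √(59.275² + 4·4.905·25.51)] / 9.810 = 12.50 s.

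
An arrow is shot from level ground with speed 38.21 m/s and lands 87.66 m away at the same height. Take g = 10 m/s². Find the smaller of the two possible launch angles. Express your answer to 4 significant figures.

18.45°

Level-ground range: R = v₀² sin(2θ)/g ⇒ sin 2θ = R g / v₀² = 87.66×10/38.21² = 0.6004.
2θ = arcsin(0.6004) = 36.899° or 180° − 36.899° = 143.101°.
So θ = 18.45° or θ = 71.55°.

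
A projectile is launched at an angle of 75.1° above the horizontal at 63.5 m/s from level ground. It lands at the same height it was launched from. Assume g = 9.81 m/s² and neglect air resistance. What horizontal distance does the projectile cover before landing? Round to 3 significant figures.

204 m

For level ground, R = v₀² sin(2θ) / g.
sin(2 × 75.1°) = sin 150.2° = 0.4970.
R = (63.5)² × 0.4970 / 9.81 = 204 m.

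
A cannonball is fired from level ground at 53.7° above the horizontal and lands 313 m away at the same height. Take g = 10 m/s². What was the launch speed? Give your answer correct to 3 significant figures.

57.3 m/s

On level ground, R = v₀² sin(2θ) / g, so v₀ = √(R g / sin 2θ).
sin(2 × 53.7°) = 0.9542.
v₀ = √(313 × 10 / 0.9542) = √3280 = 57.3 m/s.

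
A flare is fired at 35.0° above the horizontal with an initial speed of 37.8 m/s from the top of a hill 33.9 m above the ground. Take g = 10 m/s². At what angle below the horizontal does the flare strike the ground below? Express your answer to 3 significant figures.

47.6°

v_x = 37.8 cos 35.0° = 30.96 m/s.
At impact |v_y| = √(v_y0² + 2 g h) = √(21.68² + 2×10×33.9) = 33.88 m/s.
Angle below horizontal = arctan(|v_y| / v_x) = arctan(33.88 / 30.96) = 47.6°.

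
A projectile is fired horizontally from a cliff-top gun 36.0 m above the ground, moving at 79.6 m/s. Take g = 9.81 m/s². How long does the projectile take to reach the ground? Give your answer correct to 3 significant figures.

2.71 s

The horizontal speed doesn't affect the fall. With v_y0 = 0, h = ½ g t².
t = √(2 × 36.0 / 9.81) = √7.339 = 2.71 s.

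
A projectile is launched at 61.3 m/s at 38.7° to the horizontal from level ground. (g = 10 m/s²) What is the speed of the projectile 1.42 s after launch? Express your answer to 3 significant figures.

v_x = 61.3 cos 38.7° = 47.84 m/s (constant).
v_y(t) = 61.3 sin 38.7° − g t = 38.33 − 10 × 1.42 = 24.13 m/s.
Speed = √(v_x² + v_y²) = √(2289 + 582.3) = 53.6 m/s.

53.6 m/s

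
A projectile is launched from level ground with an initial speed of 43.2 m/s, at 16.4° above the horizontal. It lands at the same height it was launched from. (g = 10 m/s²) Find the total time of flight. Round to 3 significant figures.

Vertical component: v_y = 43.2 sin 16.4° = 12.20 m/s.
For a projectile landing at launch height, time of flight is t = 2 v_y / g = 2 × 12.20 / 10 = 2.44 s.

2.44 s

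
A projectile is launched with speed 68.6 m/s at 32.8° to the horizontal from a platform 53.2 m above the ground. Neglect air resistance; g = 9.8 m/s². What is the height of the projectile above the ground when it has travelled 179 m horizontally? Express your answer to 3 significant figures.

v_x = 68.6 cos 32.8° = 57.66 m/s, v_y0 = 68.6 sin 32.8° = 37.16 m/s.
Time to reach x = 179 m: t = x / v_x = 179 / 57.66 = 3.104 s.
y = 53.2 + v_y0 t − ½ g t² = 53.2 + 37.16×3.104 − 4.900×3.104² = 121 m.

121 m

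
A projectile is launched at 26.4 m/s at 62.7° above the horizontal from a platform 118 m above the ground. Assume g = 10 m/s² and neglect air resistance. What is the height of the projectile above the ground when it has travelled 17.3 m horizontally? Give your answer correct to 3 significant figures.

141 m

v_x = 26.4 cos 62.7° = 12.11 m/s, v_y0 = 26.4 sin 62.7° = 23.46 m/s.
Time to reach x = 17.3 m: t = x / v_x = 17.3 / 12.11 = 1.429 s.
y = 118 + v_y0 t − ½ g t² = 118 + 23.46×1.429 − 5.000×1.429² = 141 m.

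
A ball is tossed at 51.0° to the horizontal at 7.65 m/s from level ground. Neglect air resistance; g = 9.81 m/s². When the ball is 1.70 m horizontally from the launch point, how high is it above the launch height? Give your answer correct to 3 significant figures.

1.49 m

v_x = 7.65 cos 51.0° = 4.814 m/s, v_y0 = 7.65 sin 51.0° = 5.945 m/s.
Time to reach x = 1.70 m: t = x / v_x = 1.70 / 4.814 = 0.3531 s.
y = v_y0 t − ½ g t² = 5.945×0.3531 − 4.905×0.3531² = 1.49 m.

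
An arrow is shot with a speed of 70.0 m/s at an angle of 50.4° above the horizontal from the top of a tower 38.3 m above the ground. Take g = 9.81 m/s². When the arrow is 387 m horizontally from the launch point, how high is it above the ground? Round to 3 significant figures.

v_x = 70.0 cos 50.4° = 44.62 m/s, v_y0 = 70.0 sin 50.4° = 53.94 m/s.
Time to reach x = 387 m: t = x / v_x = 387 / 44.62 = 8.673 s.
y = 38.3 + v_y0 t − ½ g t² = 38.3 + 53.94×8.673 − 4.905×8.673² = 137 m.

137 m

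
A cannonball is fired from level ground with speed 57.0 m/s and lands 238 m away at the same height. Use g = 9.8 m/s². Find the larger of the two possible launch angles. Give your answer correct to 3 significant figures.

Level-ground range: R = v₀² sin(2θ)/g ⇒ sin 2θ = R g / v₀² = 238×9.8/57.0² = 0.7179.
2θ = arcsin(0.7179) = 45.88° or 180° − 45.88° = 134.12°.
So θ = 22.9° or θ = 67.1°.

67.1°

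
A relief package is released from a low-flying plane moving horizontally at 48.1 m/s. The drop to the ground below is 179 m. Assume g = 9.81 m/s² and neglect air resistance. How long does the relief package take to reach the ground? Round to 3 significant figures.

6.04 s

The horizontal speed doesn't affect the fall. With v_y0 = 0, h = ½ g t².
t = √(2 × 179 / 9.81) = √36.49 = 6.04 s.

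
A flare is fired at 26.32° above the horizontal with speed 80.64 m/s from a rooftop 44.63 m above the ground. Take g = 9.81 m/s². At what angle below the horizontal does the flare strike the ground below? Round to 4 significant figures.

32.70°

v_x = 80.64 cos 26.32° = 72.280 m/s.
At impact |v_y| = √(v_y0² + 2 g h) = √(35.754² + 2×9.81×44.63) = 46.411 m/s.
Angle below horizontal = arctan(|v_y| / v_x) = arctan(46.411 / 72.280) = 32.70°.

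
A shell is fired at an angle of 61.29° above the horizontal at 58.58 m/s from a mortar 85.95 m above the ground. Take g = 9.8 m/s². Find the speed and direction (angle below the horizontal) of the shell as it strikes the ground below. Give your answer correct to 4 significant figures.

v_x = 58.58 cos 61.29° = 28.140 m/s (constant).
|v_y| at impact = √((51.378)² + 2×9.8×85.95) = 65.760 m/s.
Speed = √(28.140² + 65.760²) = 71.53 m/s; angle = arctan(65.760/28.140) = 66.83° below horizontal.

71.53 m/s at 66.83° below the horizontal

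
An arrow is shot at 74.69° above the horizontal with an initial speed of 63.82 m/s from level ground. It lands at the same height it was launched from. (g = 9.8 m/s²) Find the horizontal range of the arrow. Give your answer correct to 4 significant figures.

211.7 m

Components: v_x = 63.82 cos 74.69° = 16.851 m/s, v_y = 63.82 sin 74.69° = 61.555 m/s.
Time of flight (same landing height): t = 2 v_y / g = 2 × 61.555 / 9.8 = 12.562 s.
Range: R = v_x · t = 16.851 × 12.562 = 211.7 m.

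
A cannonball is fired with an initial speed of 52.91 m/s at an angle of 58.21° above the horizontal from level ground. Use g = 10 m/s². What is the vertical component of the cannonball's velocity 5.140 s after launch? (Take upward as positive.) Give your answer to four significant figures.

-6.427 m/s

Initial vertical component: v_y0 = 52.91 sin 58.21° = 44.973 m/s.
v_y(t) = v_y0 − g t = 44.973 − 10 × 5.140 = -6.427 m/s.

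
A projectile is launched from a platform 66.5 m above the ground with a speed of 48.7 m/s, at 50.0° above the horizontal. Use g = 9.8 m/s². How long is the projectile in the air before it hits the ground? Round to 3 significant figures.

9.10 s

Vertical component: v_y = 48.7 sin 50.0° = 37.31 m/s.
Taking up as positive with launch at y = 66.5 m, landing at y = 0: 0 = 66.5 + 37.31 t − ½(9.8) t².
Solving 4.900 t² − 37.31 t − 66.5 = 0 gives t = [37.31 + √(37.31² + 4·4.900·66.5)] / 9.800 = 9.10 s.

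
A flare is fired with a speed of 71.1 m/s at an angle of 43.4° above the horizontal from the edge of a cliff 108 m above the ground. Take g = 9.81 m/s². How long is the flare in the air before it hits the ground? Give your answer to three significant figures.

11.8 s

Vertical component: v_y = 71.1 sin 43.4° = 48.85 m/s.
Taking up as positive with launch at y = 108 m, landing at y = 0: 0 = 108 + 48.85 t − ½(9.81) t².
Solving 4.905 t² − 48.85 t − 108 = 0 gives t = [48.85 + √(48.85² + 4·4.905·108)] / 9.810 = 11.8 s.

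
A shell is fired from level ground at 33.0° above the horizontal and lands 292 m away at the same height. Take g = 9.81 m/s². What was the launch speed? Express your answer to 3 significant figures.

56.0 m/s

On level ground, R = v₀² sin(2θ) / g, so v₀ = √(R g / sin 2θ).
sin(2 × 33.0°) = 0.9135.
v₀ = √(292 × 9.81 / 0.9135) = √3136 = 56.0 m/s.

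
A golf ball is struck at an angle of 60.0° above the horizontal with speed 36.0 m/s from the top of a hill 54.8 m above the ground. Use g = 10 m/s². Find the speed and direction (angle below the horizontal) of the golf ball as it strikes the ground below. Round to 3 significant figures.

v_x = 36.0 cos 60.0° = 18.00 m/s (constant).
|v_y| at impact = √((31.18)² + 2×10×54.8) = 45.48 m/s.
Speed = √(18.00² + 45.48²) = 48.9 m/s; angle = arctan(45.48/18.00) = 68.4° below horizontal.

48.9 m/s at 68.4° below the horizontal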